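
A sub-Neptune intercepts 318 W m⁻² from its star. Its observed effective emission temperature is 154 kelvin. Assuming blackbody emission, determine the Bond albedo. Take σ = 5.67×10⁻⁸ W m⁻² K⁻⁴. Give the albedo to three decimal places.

0.599

Energy balance: S(1−α)/4 = σT⁴, so 1−α = 4σT⁴/S.
σT⁴ = 31.89 W m⁻², so 4σT⁴ = 127.6 W m⁻².
Hence α = 1 − 127.6/318.0 = 0.5989.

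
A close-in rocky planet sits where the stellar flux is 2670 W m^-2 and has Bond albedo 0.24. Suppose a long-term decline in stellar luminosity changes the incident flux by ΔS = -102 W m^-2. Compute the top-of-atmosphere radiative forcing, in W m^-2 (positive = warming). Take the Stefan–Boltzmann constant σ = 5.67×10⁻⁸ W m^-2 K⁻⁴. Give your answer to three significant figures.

TOA radiative forcing: ΔF = (1−α)ΔS/4 = 0.76·(-102)/4 = -19.38 W m^-2.

-19.4 W m^-2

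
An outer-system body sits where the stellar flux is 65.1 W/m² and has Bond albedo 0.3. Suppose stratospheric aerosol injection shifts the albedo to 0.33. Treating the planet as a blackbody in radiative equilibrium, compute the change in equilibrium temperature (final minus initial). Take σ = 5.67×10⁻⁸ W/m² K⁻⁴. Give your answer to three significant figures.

Before: T₁ = [65.10·0.7/(4σ)]^(1/4) = 119.1 K.
Final:   T₂ = [S(1−0.33)/(4σ)]^(1/4) = 117.8 K.
Change: 117.8 − 119.1 = -1.297 K.

-1.30 K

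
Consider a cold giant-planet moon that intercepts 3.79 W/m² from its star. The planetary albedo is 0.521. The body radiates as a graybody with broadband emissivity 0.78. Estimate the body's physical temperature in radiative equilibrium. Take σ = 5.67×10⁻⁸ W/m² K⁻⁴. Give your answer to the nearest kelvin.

Averaging over the sphere, the absorbed flux is S(1−α)/4 = 0.4539 W/m².
Equating to εσT⁴ with ε = 0.78: T = (0.4539/0.78σ)^(1/4) = 56.60 K.

57 kelvin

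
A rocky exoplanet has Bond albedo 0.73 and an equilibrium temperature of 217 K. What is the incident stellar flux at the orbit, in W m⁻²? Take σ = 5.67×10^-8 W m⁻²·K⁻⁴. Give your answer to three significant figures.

Invert the energy balance for S: S = 4σT⁴/(1−α).
σT⁴ = 5.67×10⁻⁸·(217)⁴ = 125.7 W m⁻².
S = 4·125.7/0.27 = 1863 W m⁻².

1860 W m⁻²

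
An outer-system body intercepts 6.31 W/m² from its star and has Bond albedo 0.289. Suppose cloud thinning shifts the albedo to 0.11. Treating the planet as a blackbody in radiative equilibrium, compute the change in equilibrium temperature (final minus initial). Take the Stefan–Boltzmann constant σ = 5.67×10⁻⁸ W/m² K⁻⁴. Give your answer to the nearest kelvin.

Before: T₁ = [6.310·0.711/(4σ)]^(1/4) = 66.69 K.
With α = 0.11, T₂ = 70.54 K.
Change: 70.54 − 66.69 = 3.851 K.

4 K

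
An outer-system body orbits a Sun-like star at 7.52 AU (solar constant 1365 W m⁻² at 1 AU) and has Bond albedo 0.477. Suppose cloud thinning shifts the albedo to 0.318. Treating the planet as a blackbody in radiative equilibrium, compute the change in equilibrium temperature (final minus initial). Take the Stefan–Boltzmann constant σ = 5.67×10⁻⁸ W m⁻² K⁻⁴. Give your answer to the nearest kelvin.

6 K

Irradiance scales as 1/d², so S = 1365 W m⁻² × (1/7.52)² = 24.14 W m⁻².
With α = 0.477, T₁ = 86.38 K.
After:  T₂ = [24.14·0.682/(4σ)]^(1/4) = 92.30 K.
ΔT = T₂ − T₁ = 5.927 K.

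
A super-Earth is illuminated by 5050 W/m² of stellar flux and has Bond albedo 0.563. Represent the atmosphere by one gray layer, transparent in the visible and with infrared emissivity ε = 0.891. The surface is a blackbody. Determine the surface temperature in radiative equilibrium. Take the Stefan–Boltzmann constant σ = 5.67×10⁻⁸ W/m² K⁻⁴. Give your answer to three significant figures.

Effective emission temperature (TOA balance): σT_e⁴ = S(1−α)/4 = 551.7 W/m² → T_e = 314.1 K.
The surface balance (absorbed SW + ε·downward IR = σT_s⁴) with T_a⁴ = T_s⁴/2 reduces to T_s = T_e·[2/(2−ε)]^¼ = 364.0 K.

364 K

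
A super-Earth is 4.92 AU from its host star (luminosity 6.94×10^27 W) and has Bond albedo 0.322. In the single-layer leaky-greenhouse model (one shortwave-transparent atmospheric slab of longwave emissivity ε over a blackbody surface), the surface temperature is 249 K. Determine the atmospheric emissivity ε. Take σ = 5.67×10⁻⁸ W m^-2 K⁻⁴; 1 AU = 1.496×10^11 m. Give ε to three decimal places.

0.414

Orbital distance: d = 4.92 AU = 7.360×10^11 m.
Flux at the orbit: S = L/(4πd²) = 6.94×10^27/(4π·(7.36×10^11)²) = 1019 W m^-2.
First, T_e = [1019·(1−0.322)/(4σ)]^(1/4) = 235.0 K.
T_s⁴ = T_e⁴·2/(2−ε) → ε = 2 − 2(T_e/T_s)⁴ = 2 − 2·(235.0/249)⁴ = 0.4145.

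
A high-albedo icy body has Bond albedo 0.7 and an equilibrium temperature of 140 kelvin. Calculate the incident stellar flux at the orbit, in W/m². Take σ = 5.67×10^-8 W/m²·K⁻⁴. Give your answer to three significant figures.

Invert the energy balance for S: S = 4σT⁴/(1−α).
The emitted flux is σT⁴ = 21.78 W/m².
So S = 4×21.78/(1−0.7) = 290.4 W/m².

290 W/m²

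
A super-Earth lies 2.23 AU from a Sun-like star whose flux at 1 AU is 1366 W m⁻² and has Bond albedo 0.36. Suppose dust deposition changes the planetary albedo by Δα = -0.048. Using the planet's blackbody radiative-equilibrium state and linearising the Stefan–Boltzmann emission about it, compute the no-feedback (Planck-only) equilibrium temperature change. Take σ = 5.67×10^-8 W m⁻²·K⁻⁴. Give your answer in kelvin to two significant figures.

3.1 K

Flux at the orbit: S = 1366/(2.23)² = 274.7 W m⁻².
Unperturbed T_e = [274.7·(1−0.36)/(4σ)]^¼ = 166.9 K.
ΔF = −(S/4)Δα = −(274.7/4)×(-0.048) = 3.296 W m⁻².
Planck response: λ_P = 4σT_e³ = 4·5.67×10⁻⁸·(166.9)³ = 1.054 W m⁻²/K.
Hence the no-feedback warming is ΔF/(4σT_e³) = 3.13 K.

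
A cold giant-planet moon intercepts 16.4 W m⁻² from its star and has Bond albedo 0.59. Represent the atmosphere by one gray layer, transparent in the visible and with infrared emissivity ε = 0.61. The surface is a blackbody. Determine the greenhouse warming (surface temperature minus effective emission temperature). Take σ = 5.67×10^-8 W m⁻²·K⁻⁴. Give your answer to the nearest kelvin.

At the top of the atmosphere, σT_e⁴ = S(1−α)/4 = 1.681 W m⁻², giving T_e = 73.79 K.
For a single slab of emissivity ε, T_s⁴ = 2T_e⁴/(2−ε); thus T_s = 73.79·(1.439)^(1/4) = 80.82 K.
T_s − T_e = 80.82 − 73.79 = 7.027 K.

7 K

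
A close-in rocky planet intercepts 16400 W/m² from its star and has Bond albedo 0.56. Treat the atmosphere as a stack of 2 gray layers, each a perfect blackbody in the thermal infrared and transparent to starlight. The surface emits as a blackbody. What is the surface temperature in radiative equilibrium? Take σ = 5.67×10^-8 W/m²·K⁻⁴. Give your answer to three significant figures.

556 K

The effective emission temperature is T_e = [S(1−α)/(4σ)]^¼ = 422.3 K.
Layer-by-layer balance gives σT_s⁴ = (N+1)σT_e⁴, so T_s = 3^¼·422.3 = 555.8 K.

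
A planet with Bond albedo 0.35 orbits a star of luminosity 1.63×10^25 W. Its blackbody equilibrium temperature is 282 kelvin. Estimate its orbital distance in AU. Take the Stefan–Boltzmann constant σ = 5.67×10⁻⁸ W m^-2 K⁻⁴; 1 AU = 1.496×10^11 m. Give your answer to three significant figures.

0.162 AU

The flux needed for this T is 4σT⁴/(1−0.35) = 2207 W m^-2.
S = L/(4πd²) → d = √(L/4πS) = √(1.63×10^25/(4π·2207)) = 2.425×10^10 m = 0.1621 AU.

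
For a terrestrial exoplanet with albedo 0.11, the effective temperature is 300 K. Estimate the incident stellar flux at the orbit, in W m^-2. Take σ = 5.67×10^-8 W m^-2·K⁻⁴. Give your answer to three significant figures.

2060 W m^-2

From S(1−α)/4 = σT⁴: S = 4σT⁴/(1−α).
σT⁴ = 5.67×10⁻⁸·(300)⁴ = 459.3 W m^-2.
So S = 4×459.3/(1−0.11) = 2064 W m^-2.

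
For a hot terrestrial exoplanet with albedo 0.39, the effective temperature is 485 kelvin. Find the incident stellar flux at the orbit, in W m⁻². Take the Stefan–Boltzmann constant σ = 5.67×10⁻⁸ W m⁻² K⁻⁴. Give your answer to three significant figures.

20600 W m⁻²

Invert the energy balance for S: S = 4σT⁴/(1−α).
The emitted flux is σT⁴ = 3137 W m⁻².
So S = 4×3137/(1−0.39) = 20570 W m⁻².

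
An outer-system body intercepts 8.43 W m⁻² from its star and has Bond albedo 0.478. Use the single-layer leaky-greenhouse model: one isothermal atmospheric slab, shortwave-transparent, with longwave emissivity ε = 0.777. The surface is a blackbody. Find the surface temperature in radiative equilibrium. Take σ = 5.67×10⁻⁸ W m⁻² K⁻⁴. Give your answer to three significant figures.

75.1 K

The planet radiates to space at T_e = [S(1−α)/(4σ)]^(1/4) = 66.37 K.
Surface balance with a leaky layer gives σT_s⁴ = σT_e⁴·2/(2−ε), so T_s = T_e·[2/(2−0.777)]^(1/4) = 75.05 K.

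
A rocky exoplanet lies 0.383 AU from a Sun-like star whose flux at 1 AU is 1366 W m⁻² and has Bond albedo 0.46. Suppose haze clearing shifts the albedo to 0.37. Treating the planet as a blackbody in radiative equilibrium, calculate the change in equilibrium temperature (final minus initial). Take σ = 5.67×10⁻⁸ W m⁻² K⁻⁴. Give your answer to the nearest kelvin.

Irradiance scales as 1/d², so S = 1366 W m⁻² × (1/0.383)² = 9312 W m⁻².
With α = 0.46, T₁ = 385.9 K.
With α = 0.37, T₂ = 401.0 K.
ΔT = T₂ − T₁ = 15.16 K.

15 K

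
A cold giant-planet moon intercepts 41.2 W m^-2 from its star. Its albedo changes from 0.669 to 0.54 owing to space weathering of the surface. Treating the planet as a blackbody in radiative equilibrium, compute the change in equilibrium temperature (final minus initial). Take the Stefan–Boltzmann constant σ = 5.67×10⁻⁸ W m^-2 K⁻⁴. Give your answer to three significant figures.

Before: T₁ = [41.20·0.331/(4σ)]^(1/4) = 88.06 K.
With α = 0.54, T₂ = 95.61 K.
Change: 95.61 − 88.06 = 7.552 K.

7.55 K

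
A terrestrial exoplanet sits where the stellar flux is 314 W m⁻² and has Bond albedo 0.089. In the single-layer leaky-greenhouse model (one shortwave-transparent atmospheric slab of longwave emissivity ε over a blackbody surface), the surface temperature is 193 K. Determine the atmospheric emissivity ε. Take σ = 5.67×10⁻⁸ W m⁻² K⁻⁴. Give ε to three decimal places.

0.182

Effective temperature: T_e = [S(1−α)/(4σ)]^(1/4) = 188.5 K.
T_s⁴ = T_e⁴·2/(2−ε) → ε = 2 − 2(T_e/T_s)⁴ = 2 − 2·(188.5/193)⁴ = 0.1820.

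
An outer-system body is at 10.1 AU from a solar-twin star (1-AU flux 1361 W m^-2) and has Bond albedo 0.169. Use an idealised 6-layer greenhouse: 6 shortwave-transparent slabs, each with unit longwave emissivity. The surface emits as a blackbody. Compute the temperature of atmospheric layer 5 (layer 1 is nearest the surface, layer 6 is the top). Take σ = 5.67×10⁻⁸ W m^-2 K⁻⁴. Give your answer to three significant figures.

99.4 kelvin

By the inverse-square law, S = 1361/10.1² = 13.34 W m^-2.
OLR = S(1−α)/4 = 2.772 W m^-2; the top layer radiates at T_e = 83.62 K.
In the N-layer model, layer k (counted from the surface) has T_k = (N+1−k)^(1/4)·T_e.
With k = 5: T_5 = (6+1−5)^¼·83.62 K = 99.44 K.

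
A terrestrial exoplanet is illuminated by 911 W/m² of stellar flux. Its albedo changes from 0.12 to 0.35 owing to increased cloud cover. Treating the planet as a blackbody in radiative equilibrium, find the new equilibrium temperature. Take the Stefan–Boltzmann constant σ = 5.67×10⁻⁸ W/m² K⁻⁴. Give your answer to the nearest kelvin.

226 K

With the new albedo, S(1−α₂)/4 = 148.0 W/m², so T₂ = 226.0 K.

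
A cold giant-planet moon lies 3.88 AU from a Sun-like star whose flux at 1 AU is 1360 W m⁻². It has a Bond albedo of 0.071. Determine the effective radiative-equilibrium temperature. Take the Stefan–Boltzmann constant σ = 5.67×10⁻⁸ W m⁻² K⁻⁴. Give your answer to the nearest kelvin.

By the inverse-square law, S = 1360/3.88² = 90.34 W m⁻².
Absorbed flux (global mean): S(1−α)/4 = 90.34·0.929/4 = 20.98 W m⁻².
Set σT⁴ = 20.98 → T = (20.98/σ)^(1/4) = 138.7 K.

139 kelvin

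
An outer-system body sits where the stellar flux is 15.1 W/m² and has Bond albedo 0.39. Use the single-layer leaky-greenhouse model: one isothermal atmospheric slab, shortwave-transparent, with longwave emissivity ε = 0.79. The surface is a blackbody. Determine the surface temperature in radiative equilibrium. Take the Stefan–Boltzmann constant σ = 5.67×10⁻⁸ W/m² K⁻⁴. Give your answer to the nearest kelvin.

91 K

Effective emission temperature (TOA balance): σT_e⁴ = S(1−α)/4 = 2.303 W/m² → T_e = 79.83 K.
Surface balance with a leaky layer gives σT_s⁴ = σT_e⁴·2/(2−ε), so T_s = T_e·[2/(2−0.79)]^(1/4) = 90.52 K.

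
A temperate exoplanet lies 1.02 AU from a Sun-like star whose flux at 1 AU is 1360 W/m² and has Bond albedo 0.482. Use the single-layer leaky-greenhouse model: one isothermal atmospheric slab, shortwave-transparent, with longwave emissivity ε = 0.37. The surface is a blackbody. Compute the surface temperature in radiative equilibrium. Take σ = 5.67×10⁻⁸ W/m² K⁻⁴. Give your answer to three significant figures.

Flux at the orbit: S = 1360/(1.02)² = 1307 W/m².
Effective emission temperature (TOA balance): σT_e⁴ = S(1−α)/4 = 169.3 W/m² → T_e = 233.8 K.
For a single slab of emissivity ε, T_s⁴ = 2T_e⁴/(2−ε); thus T_s = 233.8·(1.227)^(1/4) = 246.0 K.

246 K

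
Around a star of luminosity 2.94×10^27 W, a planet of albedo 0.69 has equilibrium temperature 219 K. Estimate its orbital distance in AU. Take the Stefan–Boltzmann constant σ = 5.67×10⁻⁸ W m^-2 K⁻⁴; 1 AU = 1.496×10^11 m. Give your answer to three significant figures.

Energy balance gives S = 4σT⁴/(1−α) = 1683 W m^-2.
Then d = [L/(4πS)]^(1/2) = 3.729×10^11 m, i.e. 2.492 AU.

2.49 AU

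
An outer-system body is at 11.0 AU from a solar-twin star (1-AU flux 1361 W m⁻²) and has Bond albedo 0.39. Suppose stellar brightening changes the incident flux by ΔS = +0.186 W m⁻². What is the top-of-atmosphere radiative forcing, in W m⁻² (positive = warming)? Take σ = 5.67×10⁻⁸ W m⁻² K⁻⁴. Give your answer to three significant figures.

Irradiance scales as 1/d², so S = 1361 W m⁻² × (1/11.0)² = 11.25 W m⁻².
TOA radiative forcing: ΔF = (1−α)ΔS/4 = 0.61·(+0.186)/4 = 0.02836 W m⁻².

0.0284 W m⁻²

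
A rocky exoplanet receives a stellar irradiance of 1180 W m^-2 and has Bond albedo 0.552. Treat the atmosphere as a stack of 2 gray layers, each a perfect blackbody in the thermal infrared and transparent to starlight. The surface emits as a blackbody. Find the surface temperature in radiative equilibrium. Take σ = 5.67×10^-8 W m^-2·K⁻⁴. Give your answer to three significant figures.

OLR = S(1−α)/4 = 132.2 W m^-2; the top layer radiates at T_e = 219.7 K.
For an N-layer opaque stack, T_s⁴ = (N+1)T_e⁴, hence T_s = (3)^(1/4)×219.7 K = 289.2 K.

289 kelvin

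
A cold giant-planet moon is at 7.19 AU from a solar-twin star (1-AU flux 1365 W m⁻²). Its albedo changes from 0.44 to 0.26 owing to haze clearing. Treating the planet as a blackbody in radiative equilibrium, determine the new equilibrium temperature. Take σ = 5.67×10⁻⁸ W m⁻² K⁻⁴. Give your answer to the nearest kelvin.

96 kelvin

By the inverse-square law, S = 1365/7.19² = 26.40 W m⁻².
New equilibrium: T₂ = [(1−0.26)·26.40/(4σ)]^(1/4) = 96.34 K.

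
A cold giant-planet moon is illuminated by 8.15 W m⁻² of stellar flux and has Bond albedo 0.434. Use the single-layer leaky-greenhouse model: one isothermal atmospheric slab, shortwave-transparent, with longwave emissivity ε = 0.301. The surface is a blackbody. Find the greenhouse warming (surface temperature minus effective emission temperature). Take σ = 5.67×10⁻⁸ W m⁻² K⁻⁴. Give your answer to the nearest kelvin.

The planet radiates to space at T_e = [S(1−α)/(4σ)]^(1/4) = 67.16 K.
Surface balance with a leaky layer gives σT_s⁴ = σT_e⁴·2/(2−ε), so T_s = T_e·[2/(2−0.301)]^(1/4) = 69.95 K.
T_s − T_e = 69.95 − 67.16 = 2.795 K.

3 kelvin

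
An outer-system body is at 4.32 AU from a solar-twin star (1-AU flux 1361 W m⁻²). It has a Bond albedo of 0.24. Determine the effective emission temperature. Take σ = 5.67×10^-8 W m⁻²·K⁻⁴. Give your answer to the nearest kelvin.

125 K

Irradiance scales as 1/d², so S = 1361 W m⁻² × (1/4.32)² = 72.93 W m⁻².
Absorbed flux (global mean): S(1−α)/4 = 72.93·0.76/4 = 13.86 W m⁻².
In equilibrium σT⁴ equals this, so T = 125.0 K.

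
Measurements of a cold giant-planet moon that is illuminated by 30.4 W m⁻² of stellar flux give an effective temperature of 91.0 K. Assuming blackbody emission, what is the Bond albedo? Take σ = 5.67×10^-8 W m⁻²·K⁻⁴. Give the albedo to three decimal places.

0.488

Rearranging the radiative balance, α = 1 − 4σT⁴/S.
4σT⁴ = 4·5.67×10⁻⁸·(91.0)⁴ = 15.55 W m⁻².
1−α = 15.55/30.40 = 0.5116, so α = 0.4884.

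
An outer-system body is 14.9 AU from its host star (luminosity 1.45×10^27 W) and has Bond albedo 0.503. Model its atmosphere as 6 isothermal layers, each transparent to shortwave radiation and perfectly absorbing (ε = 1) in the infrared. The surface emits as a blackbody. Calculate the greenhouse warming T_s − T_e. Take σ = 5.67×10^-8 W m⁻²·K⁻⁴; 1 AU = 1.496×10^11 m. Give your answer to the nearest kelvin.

53 K

d = 14.9 × 1.496×10^11 m = 2.229×10^12 m.
Spreading L over a sphere of radius d: S = 1.45×10^27/(4π·2.23×10^12²) = 23.22 W m⁻².
OLR = S(1−α)/4 = 2.885 W m⁻²; the top layer radiates at T_e = 84.46 K.
Surface: T_s = (7)^¼·T_e = 137.4 K.
So the greenhouse effect raises the surface by 137.4 − 84.46 = 52.92 K.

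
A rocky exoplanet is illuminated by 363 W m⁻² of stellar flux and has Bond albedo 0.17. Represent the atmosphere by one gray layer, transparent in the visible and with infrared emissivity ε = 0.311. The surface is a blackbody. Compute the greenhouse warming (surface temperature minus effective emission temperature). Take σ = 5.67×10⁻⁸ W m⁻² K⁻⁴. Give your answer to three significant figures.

The planet radiates to space at T_e = [S(1−α)/(4σ)]^(1/4) = 190.9 K.
Surface balance with a leaky layer gives σT_s⁴ = σT_e⁴·2/(2−ε), so T_s = T_e·[2/(2−0.311)]^(1/4) = 199.2 K.
Greenhouse warming: T_s − T_e = 8.239 K.

8.24 kelvin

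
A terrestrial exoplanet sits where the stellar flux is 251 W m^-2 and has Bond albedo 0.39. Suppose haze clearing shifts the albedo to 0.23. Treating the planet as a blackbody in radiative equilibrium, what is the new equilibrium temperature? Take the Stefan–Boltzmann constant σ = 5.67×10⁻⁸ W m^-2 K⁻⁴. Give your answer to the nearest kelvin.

New equilibrium: T₂ = [(1−0.23)·251.0/(4σ)]^(1/4) = 170.9 K.

171 K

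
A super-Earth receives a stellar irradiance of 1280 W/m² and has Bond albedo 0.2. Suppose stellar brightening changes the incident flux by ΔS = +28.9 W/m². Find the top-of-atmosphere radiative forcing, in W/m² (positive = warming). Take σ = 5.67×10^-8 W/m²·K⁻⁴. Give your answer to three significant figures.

5.78 W/m²

ΔF = Δ[S(1−α)]/4 = (1−0.2)·+28.9/4 = 5.780 W/m².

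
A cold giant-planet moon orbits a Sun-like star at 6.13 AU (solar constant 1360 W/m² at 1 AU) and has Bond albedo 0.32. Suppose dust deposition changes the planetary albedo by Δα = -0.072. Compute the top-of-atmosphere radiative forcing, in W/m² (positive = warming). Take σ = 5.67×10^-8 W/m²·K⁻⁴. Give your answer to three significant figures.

Irradiance scales as 1/d², so S = 1360 W/m² × (1/6.13)² = 36.19 W/m².
TOA radiative forcing: ΔF = −S·Δα/4 = −36.19·(-0.072)/4 = 0.6515 W/m².

0.651 W/m²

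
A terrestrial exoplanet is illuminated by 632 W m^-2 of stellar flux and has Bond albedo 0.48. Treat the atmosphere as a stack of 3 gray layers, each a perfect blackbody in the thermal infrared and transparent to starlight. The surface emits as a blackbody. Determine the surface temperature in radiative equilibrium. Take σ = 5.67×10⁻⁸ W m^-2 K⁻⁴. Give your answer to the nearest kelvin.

276 K

The effective emission temperature is T_e = [S(1−α)/(4σ)]^¼ = 195.1 K.
For an N-layer opaque stack, T_s⁴ = (N+1)T_e⁴, hence T_s = (4)^(1/4)×195.1 K = 275.9 K.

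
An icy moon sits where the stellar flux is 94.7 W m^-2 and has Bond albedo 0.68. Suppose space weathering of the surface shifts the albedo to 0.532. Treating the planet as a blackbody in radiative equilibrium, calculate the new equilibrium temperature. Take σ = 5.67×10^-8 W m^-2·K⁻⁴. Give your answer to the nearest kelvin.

118 kelvin

New equilibrium: T₂ = [(1−0.532)·94.70/(4σ)]^(1/4) = 118.2 K.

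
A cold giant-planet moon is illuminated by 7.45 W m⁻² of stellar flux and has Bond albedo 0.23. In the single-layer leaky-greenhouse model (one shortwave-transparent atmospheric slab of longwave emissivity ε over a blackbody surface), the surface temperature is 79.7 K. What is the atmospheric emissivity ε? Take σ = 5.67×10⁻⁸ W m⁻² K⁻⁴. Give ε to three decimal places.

First, T_e = [7.450·(1−0.23)/(4σ)]^(1/4) = 70.92 K.
Since (2−ε)/2 = (T_e/T_s)⁴ = 0.6269, ε = 0.7463.

0.746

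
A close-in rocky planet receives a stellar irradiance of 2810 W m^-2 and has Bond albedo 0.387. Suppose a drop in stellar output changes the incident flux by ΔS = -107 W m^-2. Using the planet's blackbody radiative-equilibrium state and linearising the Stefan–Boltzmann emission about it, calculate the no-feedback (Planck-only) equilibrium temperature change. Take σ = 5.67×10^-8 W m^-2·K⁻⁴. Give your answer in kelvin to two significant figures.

The baseline emission temperature is T_e = 295.2 K.
TOA radiative forcing: ΔF = (1−α)ΔS/4 = 0.613·(-107)/4 = -16.40 W m^-2.
Planck response: λ_P = 4σT_e³ = 4·5.67×10⁻⁸·(295.2)³ = 5.835 W m^-2/K.
ΔT₀ = ΔF/λ_P = -16.40/5.835 = -2.81 K.

-2.8 K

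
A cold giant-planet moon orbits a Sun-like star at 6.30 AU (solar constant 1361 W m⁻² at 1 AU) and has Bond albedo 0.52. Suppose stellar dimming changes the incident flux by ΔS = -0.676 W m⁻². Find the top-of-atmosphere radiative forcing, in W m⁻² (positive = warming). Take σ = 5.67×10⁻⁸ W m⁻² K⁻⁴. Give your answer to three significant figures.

By the inverse-square law, S = 1361/6.30² = 34.29 W m⁻².
ΔF = Δ[S(1−α)]/4 = (1−0.52)·-0.676/4 = -0.08112 W m⁻².

-0.0811 W m⁻²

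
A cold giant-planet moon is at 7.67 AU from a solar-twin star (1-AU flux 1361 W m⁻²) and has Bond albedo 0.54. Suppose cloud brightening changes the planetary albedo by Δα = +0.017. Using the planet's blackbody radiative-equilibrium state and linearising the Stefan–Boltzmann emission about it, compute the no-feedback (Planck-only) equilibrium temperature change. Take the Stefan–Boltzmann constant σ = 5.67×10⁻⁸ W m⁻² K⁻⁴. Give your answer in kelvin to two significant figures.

-0.76 K

Irradiance scales as 1/d², so S = 1361 W m⁻² × (1/7.67)² = 23.13 W m⁻².
Reference equilibrium: T_e = [S(1−α)/(4σ)]^(1/4) = 82.76 K.
TOA radiative forcing: ΔF = −S·Δα/4 = −23.13·(+0.017)/4 = -0.09832 W m⁻².
The Planck feedback parameter is 4σT_e³ = 0.1286 W m⁻²/K.
So ΔT₀ = -0.09832/0.1286 = -0.765 K.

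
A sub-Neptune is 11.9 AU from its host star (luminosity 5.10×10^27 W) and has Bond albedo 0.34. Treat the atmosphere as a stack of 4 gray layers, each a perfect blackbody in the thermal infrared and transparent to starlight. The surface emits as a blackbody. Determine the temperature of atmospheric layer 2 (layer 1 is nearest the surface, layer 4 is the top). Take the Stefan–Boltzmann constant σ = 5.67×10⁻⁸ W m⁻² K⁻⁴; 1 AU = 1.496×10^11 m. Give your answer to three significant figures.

d = 11.9 × 1.496×10^11 m = 1.780×10^12 m.
Flux at the orbit: S = L/(4πd²) = 5.10×10^27/(4π·(1.78×10^12)²) = 128.1 W m⁻².
The effective emission temperature is T_e = [S(1−α)/(4σ)]^¼ = 138.9 K.
Each opaque layer satisfies 2T_j⁴ = T_{j−1}⁴ + T_{j+1}⁴, giving T_k⁴ = (N+1−k)T_e⁴.
With k = 2: T_2 = (4+1−2)^¼·138.9 K = 182.9 K.

183 kelvin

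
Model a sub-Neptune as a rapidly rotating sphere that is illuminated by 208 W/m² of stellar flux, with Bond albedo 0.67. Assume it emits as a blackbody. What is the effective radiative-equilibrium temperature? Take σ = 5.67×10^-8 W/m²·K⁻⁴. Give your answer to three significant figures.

Averaging over the sphere, the absorbed flux is S(1−α)/4 = 17.16 W/m².
In equilibrium σT⁴ equals this, so T = 131.9 K.

132 K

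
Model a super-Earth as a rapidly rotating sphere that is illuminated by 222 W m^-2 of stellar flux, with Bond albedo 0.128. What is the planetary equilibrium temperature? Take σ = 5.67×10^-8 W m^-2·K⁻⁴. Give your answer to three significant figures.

171 K

Absorbed flux (global mean): S(1−α)/4 = 222.0·0.872/4 = 48.40 W m^-2.
Set σT⁴ = 48.40 → T = (48.40/σ)^(1/4) = 170.9 K.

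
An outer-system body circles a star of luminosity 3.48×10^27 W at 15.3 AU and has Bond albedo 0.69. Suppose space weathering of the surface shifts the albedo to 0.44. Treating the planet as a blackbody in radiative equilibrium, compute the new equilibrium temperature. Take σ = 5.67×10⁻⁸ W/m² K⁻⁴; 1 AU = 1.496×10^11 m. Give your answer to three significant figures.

Orbital distance: d = 15.3 AU = 2.289×10^12 m.
S = L/(4πd²) = 52.86 W/m².
With the new albedo, S(1−α₂)/4 = 7.400 W/m², so T₂ = 106.9 K.

107 kelvin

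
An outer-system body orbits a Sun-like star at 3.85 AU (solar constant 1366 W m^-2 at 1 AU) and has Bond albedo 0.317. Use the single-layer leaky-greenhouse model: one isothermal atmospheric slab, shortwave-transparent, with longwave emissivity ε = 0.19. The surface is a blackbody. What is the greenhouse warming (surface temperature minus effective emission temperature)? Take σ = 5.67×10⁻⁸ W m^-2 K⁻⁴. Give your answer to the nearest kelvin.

3 kelvin

Irradiance scales as 1/d², so S = 1366 W m^-2 × (1/3.85)² = 92.16 W m^-2.
The planet radiates to space at T_e = [S(1−α)/(4σ)]^(1/4) = 129.1 K.
Surface balance with a leaky layer gives σT_s⁴ = σT_e⁴·2/(2−ε), so T_s = T_e·[2/(2−0.19)]^(1/4) = 132.3 K.
T_s − T_e = 132.3 − 129.1 = 3.261 K.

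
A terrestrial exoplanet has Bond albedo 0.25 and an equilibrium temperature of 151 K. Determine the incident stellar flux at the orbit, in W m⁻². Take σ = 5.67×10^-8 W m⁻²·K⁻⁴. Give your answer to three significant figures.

157 W m⁻²

From S(1−α)/4 = σT⁴: S = 4σT⁴/(1−α).
σT⁴ = 5.67×10⁻⁸·(151)⁴ = 29.48 W m⁻².
S = 4·29.48/0.75 = 157.2 W m⁻².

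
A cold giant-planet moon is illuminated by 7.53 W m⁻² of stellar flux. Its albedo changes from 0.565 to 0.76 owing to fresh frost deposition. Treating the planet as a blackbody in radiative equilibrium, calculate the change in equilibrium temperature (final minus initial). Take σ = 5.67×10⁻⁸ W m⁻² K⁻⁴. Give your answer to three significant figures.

Initial: T₁ = [S(1−0.565)/(4σ)]^(1/4) = 61.65 K.
After:  T₂ = [7.530·0.24/(4σ)]^(1/4) = 53.13 K.
Change: 53.13 − 61.65 = -8.517 K.

-8.52 K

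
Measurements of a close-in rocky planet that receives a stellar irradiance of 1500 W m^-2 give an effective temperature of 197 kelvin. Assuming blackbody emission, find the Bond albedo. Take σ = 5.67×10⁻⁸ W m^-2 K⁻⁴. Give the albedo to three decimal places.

Rearranging the radiative balance, α = 1 − 4σT⁴/S.
4σT⁴ = 4·5.67×10⁻⁸·(197)⁴ = 341.6 W m^-2.
Hence α = 1 − 341.6/1500 = 0.7723.

0.772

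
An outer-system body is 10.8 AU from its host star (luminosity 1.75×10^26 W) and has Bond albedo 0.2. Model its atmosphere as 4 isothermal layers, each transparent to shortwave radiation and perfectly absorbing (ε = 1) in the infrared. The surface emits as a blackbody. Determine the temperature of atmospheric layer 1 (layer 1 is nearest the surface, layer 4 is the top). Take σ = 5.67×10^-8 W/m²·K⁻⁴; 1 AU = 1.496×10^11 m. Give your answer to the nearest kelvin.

Orbital distance: d = 10.8 AU = 1.616×10^12 m.
Spreading L over a sphere of radius d: S = 1.75×10^26/(4π·1.62×10^12²) = 5.335 W/m².
The effective emission temperature is T_e = [S(1−α)/(4σ)]^¼ = 65.86 K.
In the N-layer model, layer k (counted from the surface) has T_k = (N+1−k)^(1/4)·T_e.
T_1 = (4)^(1/4)·65.86 = 93.14 K.

93 K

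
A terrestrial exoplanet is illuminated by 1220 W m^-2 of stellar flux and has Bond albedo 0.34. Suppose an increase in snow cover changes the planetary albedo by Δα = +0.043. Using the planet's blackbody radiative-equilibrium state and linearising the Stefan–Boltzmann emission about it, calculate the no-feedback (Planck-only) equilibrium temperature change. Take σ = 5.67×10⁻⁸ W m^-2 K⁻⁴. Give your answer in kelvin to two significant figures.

-4.0 K

The baseline emission temperature is T_e = 244.1 K.
ΔF = −(S/4)Δα = −(1220/4)×(+0.043) = -13.11 W m^-2.
Linearising σT⁴ gives d(σT⁴)/dT = 4σT_e³ = 3.299 W m^-2 per K.
ΔT₀ = ΔF/λ_P = -13.11/3.299 = -3.98 K.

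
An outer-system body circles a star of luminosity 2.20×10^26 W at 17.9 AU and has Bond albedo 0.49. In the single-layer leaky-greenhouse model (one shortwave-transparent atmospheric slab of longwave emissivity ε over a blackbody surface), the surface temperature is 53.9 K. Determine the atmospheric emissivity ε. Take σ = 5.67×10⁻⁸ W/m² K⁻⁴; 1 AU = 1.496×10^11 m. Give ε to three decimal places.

0.699

Orbital distance: d = 17.9 AU = 2.678×10^12 m.
S = L/(4πd²) = 2.441 W/m².
TOA balance gives T_e = 48.41 K.
T_s⁴ = T_e⁴·2/(2−ε) → ε = 2 − 2(T_e/T_s)⁴ = 2 − 2·(48.41/53.9)⁴ = 0.6991.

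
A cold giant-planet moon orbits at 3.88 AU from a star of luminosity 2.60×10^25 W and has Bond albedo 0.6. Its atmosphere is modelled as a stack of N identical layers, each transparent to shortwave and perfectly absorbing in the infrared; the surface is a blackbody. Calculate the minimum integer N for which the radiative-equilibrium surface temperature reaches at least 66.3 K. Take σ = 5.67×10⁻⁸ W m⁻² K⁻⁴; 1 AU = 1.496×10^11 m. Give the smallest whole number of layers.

1

d = 3.88 × 1.496×10^11 m = 5.804×10^11 m.
S = L/(4πd²) = 6.141 W m⁻².
Top-of-atmosphere balance: σT_e⁴ = S(1−α)/4 = 0.6141 W m⁻² → T_e = 57.37 K.
Need (N+1)T_e⁴ ≥ T_s⁴, i.e. N+1 ≥ (66.3/57.37)⁴ = 1.784.
Rounding up, N = 1.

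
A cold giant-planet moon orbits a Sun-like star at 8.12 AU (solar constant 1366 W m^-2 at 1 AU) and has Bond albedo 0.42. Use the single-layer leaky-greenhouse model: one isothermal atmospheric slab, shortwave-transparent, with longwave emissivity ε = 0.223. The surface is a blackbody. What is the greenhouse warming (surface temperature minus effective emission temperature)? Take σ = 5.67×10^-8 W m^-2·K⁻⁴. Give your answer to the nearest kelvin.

3 K

By the inverse-square law, S = 1366/8.12² = 20.72 W m^-2.
At the top of the atmosphere, σT_e⁴ = S(1−α)/4 = 3.004 W m^-2, giving T_e = 85.32 K.
The surface balance (absorbed SW + ε·downward IR = σT_s⁴) with T_a⁴ = T_s⁴/2 reduces to T_s = T_e·[2/(2−ε)]^¼ = 87.88 K.
T_s − T_e = 87.88 − 85.32 = 2.559 K.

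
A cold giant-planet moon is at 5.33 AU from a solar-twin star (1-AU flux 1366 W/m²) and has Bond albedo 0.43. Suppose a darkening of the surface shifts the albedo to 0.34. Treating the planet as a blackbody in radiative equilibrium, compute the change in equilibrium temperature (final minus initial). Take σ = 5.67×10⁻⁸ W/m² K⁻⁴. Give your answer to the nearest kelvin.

By the inverse-square law, S = 1366/5.33² = 48.08 W/m².
Before: T₁ = [48.08·0.57/(4σ)]^(1/4) = 104.8 K.
Final:   T₂ = [S(1−0.34)/(4σ)]^(1/4) = 108.8 K.
Change: 108.8 − 104.8 = 3.914 K.

4 K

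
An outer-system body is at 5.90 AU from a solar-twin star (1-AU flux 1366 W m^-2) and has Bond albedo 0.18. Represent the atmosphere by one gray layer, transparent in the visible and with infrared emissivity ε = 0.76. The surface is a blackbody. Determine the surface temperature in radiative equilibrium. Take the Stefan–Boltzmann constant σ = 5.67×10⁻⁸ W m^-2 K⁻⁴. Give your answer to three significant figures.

123 K

Irradiance scales as 1/d², so S = 1366 W m^-2 × (1/5.90)² = 39.24 W m^-2.
Effective emission temperature (TOA balance): σT_e⁴ = S(1−α)/4 = 8.045 W m^-2 → T_e = 109.1 K.
For a single slab of emissivity ε, T_s⁴ = 2T_e⁴/(2−ε); thus T_s = 109.1·(1.613)^(1/4) = 123.0 K.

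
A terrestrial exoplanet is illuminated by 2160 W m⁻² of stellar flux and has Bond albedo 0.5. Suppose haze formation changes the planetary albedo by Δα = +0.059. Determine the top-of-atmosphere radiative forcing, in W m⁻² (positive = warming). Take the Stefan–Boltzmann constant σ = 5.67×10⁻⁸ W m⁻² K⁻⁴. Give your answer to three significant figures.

-31.9 W m⁻²

ΔF = −(S/4)Δα = −(2160/4)×(+0.059) = -31.86 W m⁻².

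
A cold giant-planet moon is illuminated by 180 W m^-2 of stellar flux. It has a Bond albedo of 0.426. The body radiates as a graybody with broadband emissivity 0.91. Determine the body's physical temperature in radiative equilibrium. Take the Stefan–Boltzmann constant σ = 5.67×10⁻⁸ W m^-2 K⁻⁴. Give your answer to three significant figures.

Absorbed flux (global mean): S(1−α)/4 = 180.0·0.574/4 = 25.83 W m^-2.
Equating to εσT⁴ with ε = 0.91: T = (25.83/0.91σ)^(1/4) = 149.6 K.

150 K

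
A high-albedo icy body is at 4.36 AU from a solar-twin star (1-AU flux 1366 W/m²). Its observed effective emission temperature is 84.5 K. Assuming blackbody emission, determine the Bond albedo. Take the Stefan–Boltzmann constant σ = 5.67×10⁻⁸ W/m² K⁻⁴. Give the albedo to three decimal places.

Flux at the orbit: S = 1366/(4.36)² = 71.86 W/m².
From σT⁴ = S(1−α)/4 we invert for α: 1−α = 4σT⁴/S.
4σT⁴ = 4·5.67×10⁻⁸·(84.5)⁴ = 11.56 W/m².
1−α = 11.56/71.86 = 0.1609, so α = 0.8391.

0.839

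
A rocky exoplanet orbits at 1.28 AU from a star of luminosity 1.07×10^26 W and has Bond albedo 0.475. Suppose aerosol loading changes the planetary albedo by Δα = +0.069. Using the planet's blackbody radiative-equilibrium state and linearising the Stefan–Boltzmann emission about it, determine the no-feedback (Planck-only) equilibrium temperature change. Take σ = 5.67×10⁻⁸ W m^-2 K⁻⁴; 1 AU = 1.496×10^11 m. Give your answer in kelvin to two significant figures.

Orbital distance: d = 1.28 AU = 1.915×10^11 m.
S = L/(4πd²) = 232.2 W m^-2.
The baseline emission temperature is T_e = 152.3 K.
ΔF = −(S/4)Δα = −(232.2/4)×(+0.069) = -4.006 W m^-2.
Linearising σT⁴ gives d(σT⁴)/dT = 4σT_e³ = 0.8007 W m^-2 per K.
ΔT₀ = ΔF/λ_P = -4.006/0.8007 = -5.00 K.

-5.0 kelvin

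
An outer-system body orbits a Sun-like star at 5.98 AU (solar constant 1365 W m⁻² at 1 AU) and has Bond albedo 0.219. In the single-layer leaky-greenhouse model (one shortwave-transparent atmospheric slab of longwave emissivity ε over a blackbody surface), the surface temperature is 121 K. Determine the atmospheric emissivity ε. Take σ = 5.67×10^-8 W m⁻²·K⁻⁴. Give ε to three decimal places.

By the inverse-square law, S = 1365/5.98² = 38.17 W m⁻².
TOA balance gives T_e = 107.1 K.
T_s⁴ = T_e⁴·2/(2−ε) → ε = 2 − 2(T_e/T_s)⁴ = 2 − 2·(107.1/121)⁴ = 0.7736.

0.774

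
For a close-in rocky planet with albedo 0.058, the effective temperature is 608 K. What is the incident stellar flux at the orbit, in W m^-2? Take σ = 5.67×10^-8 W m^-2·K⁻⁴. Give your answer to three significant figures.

From S(1−α)/4 = σT⁴: S = 4σT⁴/(1−α).
The emitted flux is σT⁴ = 7748 W m^-2.
S = 4·7748/0.942 = 32900 W m^-2.

32900 W m^-2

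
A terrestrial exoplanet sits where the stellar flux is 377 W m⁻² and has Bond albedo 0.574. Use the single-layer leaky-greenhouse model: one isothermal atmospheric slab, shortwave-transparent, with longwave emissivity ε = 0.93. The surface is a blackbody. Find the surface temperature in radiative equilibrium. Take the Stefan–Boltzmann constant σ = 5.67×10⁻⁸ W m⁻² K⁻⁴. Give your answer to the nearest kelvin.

Effective emission temperature (TOA balance): σT_e⁴ = S(1−α)/4 = 40.15 W m⁻² → T_e = 163.1 K.
The surface balance (absorbed SW + ε·downward IR = σT_s⁴) with T_a⁴ = T_s⁴/2 reduces to T_s = T_e·[2/(2−ε)]^¼ = 190.7 K.

191 kelvin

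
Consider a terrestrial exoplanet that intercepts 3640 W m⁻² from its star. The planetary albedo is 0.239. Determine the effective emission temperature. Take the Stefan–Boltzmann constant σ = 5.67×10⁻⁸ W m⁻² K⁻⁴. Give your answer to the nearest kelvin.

The planet absorbs (1−α)S over its disc πR² and re-emits over 4πR², so the mean absorbed flux is (1−0.239)·3640/4 = 692.5 W m⁻².
Set σT⁴ = 692.5 → T = (692.5/σ)^(1/4) = 332.4 K.

332 K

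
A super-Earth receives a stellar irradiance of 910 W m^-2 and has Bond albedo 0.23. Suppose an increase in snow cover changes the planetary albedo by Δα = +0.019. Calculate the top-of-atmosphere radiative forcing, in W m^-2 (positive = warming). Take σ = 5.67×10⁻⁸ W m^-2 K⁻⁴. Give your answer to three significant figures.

ΔF = −(S/4)Δα = −(910.0/4)×(+0.019) = -4.322 W m^-2.

-4.32 W m^-2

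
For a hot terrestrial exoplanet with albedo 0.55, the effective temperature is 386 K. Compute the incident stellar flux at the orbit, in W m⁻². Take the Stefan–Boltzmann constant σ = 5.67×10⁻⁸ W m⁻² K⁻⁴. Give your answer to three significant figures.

11200 W m⁻²

From S(1−α)/4 = σT⁴: S = 4σT⁴/(1−α).
The emitted flux is σT⁴ = 1259 W m⁻².
So S = 4×1259/(1−0.55) = 11190 W m⁻².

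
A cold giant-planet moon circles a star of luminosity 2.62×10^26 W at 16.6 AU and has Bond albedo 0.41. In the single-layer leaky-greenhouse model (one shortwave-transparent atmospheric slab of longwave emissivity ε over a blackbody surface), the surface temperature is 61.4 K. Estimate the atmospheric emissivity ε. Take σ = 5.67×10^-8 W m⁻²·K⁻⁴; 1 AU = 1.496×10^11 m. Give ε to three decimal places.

0.762

d = 16.6 × 1.496×10^11 m = 2.483×10^12 m.
S = L/(4πd²) = 3.381 W m⁻².
First, T_e = [3.381·(1−0.41)/(4σ)]^(1/4) = 54.46 K.
Since (2−ε)/2 = (T_e/T_s)⁴ = 0.6188, ε = 0.7624.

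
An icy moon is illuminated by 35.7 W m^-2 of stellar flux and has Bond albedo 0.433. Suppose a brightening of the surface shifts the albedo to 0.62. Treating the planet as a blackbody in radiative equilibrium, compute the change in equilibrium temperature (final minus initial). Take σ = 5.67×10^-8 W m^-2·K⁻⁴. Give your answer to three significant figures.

-9.25 K

Before: T₁ = [35.70·0.567/(4σ)]^(1/4) = 97.20 K.
After:  T₂ = [35.70·0.38/(4σ)]^(1/4) = 87.94 K.
ΔT = T₂ − T₁ = -9.254 K.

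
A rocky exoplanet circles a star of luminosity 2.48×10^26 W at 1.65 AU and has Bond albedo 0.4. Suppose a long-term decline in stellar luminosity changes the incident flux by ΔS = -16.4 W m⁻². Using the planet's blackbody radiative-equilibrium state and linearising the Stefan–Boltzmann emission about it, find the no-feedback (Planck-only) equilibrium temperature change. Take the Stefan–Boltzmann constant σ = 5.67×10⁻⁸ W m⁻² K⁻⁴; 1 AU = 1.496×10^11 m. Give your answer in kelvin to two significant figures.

-2.2 kelvin

Orbital distance: d = 1.65 AU = 2.468×10^11 m.
S = L/(4πd²) = 323.9 W m⁻².
Reference equilibrium: T_e = [S(1−α)/(4σ)]^(1/4) = 171.1 K.
Only a fraction (1−α) is absorbed and it's spread over 4πR², so ΔF = (1−α)ΔS/4 = -2.460 W m⁻².
Linearising σT⁴ gives d(σT⁴)/dT = 4σT_e³ = 1.136 W m⁻² per K.
Hence the no-feedback warming is ΔF/(4σT_e³) = -2.17 K.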